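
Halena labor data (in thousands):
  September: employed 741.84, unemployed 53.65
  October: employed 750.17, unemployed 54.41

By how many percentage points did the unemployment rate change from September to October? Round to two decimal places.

The unemployment rate changed by +0.02 percentage points.

September: labor force = 741.84 + 53.65 = 795.49; u = 53.65/795.49 = 6.74%.
October: labor force = 750.17 + 54.41 = 804.58; u = 54.41/804.58 = 6.76%.
Change = 6.76% − 6.74% = +0.02 pp.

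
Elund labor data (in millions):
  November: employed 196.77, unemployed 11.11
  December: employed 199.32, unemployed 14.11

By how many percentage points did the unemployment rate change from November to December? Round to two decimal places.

November: labor force = 196.77 + 11.11 = 207.88; u = 11.11/207.88 = 5.34%.
December: labor force = 199.32 + 14.11 = 213.43; u = 14.11/213.43 = 6.61%.
Change = 6.61% − 5.34% = +1.27 pp.

The unemployment rate changed by +1.27 percentage points.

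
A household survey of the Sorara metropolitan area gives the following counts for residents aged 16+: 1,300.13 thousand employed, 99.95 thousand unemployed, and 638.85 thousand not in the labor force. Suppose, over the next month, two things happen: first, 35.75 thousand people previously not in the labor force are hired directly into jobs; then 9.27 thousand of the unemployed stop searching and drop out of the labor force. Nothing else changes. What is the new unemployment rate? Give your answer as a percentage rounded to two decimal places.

Initially, labor force = 1,300.13 + 99.95 = 1,400.08 thousand, so u = 99.95/1,400.08 = 7.14%.
After the first change, employed and labor force both rise by 35.75; unemployed unchanged → E = 1,335.88, U = 99.95, labor force = 1,435.83 thousand.
After the second change, unemployed and labor force both fall by 9.27 → E = 1,335.88, U = 90.68, labor force = 1,426.56 thousand.
New unemployment rate = 90.68 / 1,426.56 = 6.36%.

New unemployment rate ≈ 6.36%.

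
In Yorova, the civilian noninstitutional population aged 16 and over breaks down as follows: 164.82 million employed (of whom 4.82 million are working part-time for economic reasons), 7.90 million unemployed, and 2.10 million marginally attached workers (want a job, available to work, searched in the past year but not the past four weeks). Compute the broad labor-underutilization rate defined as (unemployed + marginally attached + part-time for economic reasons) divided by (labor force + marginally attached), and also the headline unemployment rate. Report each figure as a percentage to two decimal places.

Labor force = 164.82 + 7.90 = 172.72 million.
Numerator = 7.90 + 2.10 + 4.82 = 14.82 million.
Denominator = 172.72 + 2.10 = 174.82 million.
Broad rate = 14.82 / 174.82 = 8.48%.
Headline unemployment rate = 7.90 / 172.72 = 4.57%.

Broad underutilization rate ≈ 8.48%; headline unemployment rate ≈ 4.57%.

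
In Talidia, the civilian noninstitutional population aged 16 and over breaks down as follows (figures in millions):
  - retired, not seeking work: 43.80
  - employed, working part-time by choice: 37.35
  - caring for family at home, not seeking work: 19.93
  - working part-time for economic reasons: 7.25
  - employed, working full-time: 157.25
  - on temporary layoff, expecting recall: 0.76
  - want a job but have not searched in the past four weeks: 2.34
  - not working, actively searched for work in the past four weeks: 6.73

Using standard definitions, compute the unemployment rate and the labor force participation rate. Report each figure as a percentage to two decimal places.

Unemployment rate ≈ 3.58%; labor force participation rate ≈ 76.01%.

Employed = 37.35 + 7.25 + 157.25 = 201.85 million (anyone who worked, including part-time for economic reasons, counts as employed).
Unemployed = 0.76 + 6.73 = 7.49 million (jobless and actively searching, or on temporary layoff).
Labor force = 201.85 + 7.49 = 209.34 million.
Not in labor force = 43.80 + 19.93 + 2.34 = 66.07 million (those not working and not actively searching are outside the labor force — including those who want a job but have given up searching).
Civilian working-age population = 209.34 + 66.07 = 275.41 million.
Unemployment rate = 7.49 / 209.34 = 3.58%.
Labor force participation rate = 209.34 / 275.41 = 76.01%.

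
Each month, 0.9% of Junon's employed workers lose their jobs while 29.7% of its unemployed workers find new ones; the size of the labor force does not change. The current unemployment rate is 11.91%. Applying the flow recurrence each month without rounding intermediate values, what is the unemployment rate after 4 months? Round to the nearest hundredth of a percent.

Unemployment rate after four months ≈ 5.02%.

With a fixed labor force, u_{t+1} = u_t + s·(1−u_t) − f·u_t = u_t·(1−s−f) + s.
Here 1−s−f = 0.694 and s = 0.009.
u_1 = 0.119100 × 0.694 + 0.009 = 0.091655.
u_2 = 0.091655 × 0.694 + 0.009 = 0.072609.
u_3 = 0.072609 × 0.694 + 0.009 = 0.059391.
u_4 = 0.059391 × 0.694 + 0.009 = 0.050217.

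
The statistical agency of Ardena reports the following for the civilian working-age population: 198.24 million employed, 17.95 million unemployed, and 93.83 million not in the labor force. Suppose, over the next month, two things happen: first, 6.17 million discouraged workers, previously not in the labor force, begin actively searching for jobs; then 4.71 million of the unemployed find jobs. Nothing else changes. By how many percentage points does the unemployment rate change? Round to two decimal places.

The unemployment rate changes by +0.43 percentage points.

Initially, labor force = 198.24 + 17.95 = 216.19 million, so u = 17.95/216.19 = 8.30%.
After the first change, unemployed and labor force both rise by 6.17 → E = 198.24, U = 24.12, labor force = 222.36 million.
After the second change, unemployed falls and employed rises by 4.71; labor force unchanged → E = 202.95, U = 19.41, labor force = 222.36 million.
New unemployment rate = 19.41 / 222.36 = 8.73%.
Change = 8.73% − 8.30% = +0.43 percentage points.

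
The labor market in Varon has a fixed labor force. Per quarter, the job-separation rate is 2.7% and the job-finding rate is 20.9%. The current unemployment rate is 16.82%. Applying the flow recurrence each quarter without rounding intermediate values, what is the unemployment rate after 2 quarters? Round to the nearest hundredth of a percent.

Unemployment rate after two quarters ≈ 14.58%.

With a fixed labor force, u_{t+1} = u_t + s·(1−u_t) − f·u_t = u_t·(1−s−f) + s.
Here 1−s−f = 0.764 and s = 0.027.
u_1 = 0.168200 × 0.764 + 0.027 = 0.155505.
u_2 = 0.155505 × 0.764 + 0.027 = 0.145806.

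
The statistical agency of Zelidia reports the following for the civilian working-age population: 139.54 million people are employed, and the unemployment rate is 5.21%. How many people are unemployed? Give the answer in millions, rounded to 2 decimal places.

Let U be the number unemployed. The labor force is E + U, and U/(E+U) = 0.0521.
So U = 0.0521 × 139.54 / (1 − 0.0521) = 7.2700 / 0.9479 ≈ 7.67 million.

About 7.67 million are unemployed.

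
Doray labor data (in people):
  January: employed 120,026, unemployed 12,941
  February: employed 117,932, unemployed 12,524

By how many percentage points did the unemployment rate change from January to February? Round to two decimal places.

The unemployment rate changed by −0.13 percentage points.

January: labor force = 120,026 + 12,941 = 132,967; u = 12,941/132,967 = 9.73%.
February: labor force = 117,932 + 12,524 = 130,456; u = 12,524/130,456 = 9.60%.
Change = 9.60% − 9.73% = −0.13 pp.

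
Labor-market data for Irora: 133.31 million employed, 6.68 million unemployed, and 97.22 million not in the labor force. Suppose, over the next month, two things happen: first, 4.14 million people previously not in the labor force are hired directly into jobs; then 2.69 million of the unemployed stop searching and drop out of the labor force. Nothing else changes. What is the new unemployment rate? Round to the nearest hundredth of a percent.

Initially, labor force = 133.31 + 6.68 = 139.99 million, so u = 6.68/139.99 = 4.77%.
After the first change, employed and labor force both rise by 4.14; unemployed unchanged → E = 137.45, U = 6.68, labor force = 144.13 million.
After the second change, unemployed and labor force both fall by 2.69 → E = 137.45, U = 3.99, labor force = 141.44 million.
New unemployment rate = 3.99 / 141.44 = 2.82%.

New unemployment rate ≈ 2.82%.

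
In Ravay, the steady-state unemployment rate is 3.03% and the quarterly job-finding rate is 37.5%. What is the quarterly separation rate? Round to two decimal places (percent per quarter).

From u* = s/(s+f): s = u·f/(1−u).
s = 0.0303 × 37.5 / (1 − 0.0303) = 1.1362 / 0.9697 ≈ 1.17% per quarter.

Separation rate ≈ 1.17% per quarter.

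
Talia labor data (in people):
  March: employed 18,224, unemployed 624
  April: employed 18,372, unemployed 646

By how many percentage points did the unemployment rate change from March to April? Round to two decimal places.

The unemployment rate changed by +0.09 percentage points.

March: labor force = 18,224 + 624 = 18,848; u = 624/18,848 = 3.31%.
April: labor force = 18,372 + 646 = 19,018; u = 646/19,018 = 3.40%.
Change = 3.40% − 3.31% = +0.09 pp.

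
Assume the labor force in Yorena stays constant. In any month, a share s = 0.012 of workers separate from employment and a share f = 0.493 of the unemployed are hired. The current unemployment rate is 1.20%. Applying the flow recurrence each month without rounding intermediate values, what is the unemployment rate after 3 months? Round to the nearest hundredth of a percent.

With a fixed labor force, u_{t+1} = u_t + s·(1−u_t) − f·u_t = u_t·(1−s−f) + s.
Here 1−s−f = 0.495 and s = 0.012.
u_1 = 0.012000 × 0.495 + 0.012 = 0.017940.
u_2 = 0.017940 × 0.495 + 0.012 = 0.020880.
u_3 = 0.020880 × 0.495 + 0.012 = 0.022336.

Unemployment rate after three months ≈ 2.23%.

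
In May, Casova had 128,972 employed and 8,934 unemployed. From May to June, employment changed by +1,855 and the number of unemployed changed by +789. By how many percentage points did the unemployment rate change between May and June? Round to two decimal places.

May: labor force = 128,972 + 8,934 = 137,906; u = 8,934/137,906 = 6.48%.
June: labor force = 130,827 + 9,723 = 140,550; u = 9,723/140,550 = 6.92%.
Change = 6.92% − 6.48% = +0.44 pp.

The unemployment rate changed by +0.44 percentage points.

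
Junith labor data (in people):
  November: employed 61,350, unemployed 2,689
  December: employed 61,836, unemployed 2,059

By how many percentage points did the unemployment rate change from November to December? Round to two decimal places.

The unemployment rate changed by −0.98 percentage points.

November: labor force = 61,350 + 2,689 = 64,039; u = 2,689/64,039 = 4.20%.
December: labor force = 61,836 + 2,059 = 63,895; u = 2,059/63,895 = 3.22%.
Change = 3.22% − 4.20% = −0.98 pp.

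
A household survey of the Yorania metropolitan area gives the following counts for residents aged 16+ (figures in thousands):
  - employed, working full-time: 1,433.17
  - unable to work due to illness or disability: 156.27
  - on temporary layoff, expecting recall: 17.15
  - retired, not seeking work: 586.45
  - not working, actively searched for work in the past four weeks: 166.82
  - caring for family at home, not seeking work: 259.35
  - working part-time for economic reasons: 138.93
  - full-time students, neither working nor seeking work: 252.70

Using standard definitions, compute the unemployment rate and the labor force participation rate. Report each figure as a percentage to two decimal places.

Employed = 1,433.17 + 138.93 = 1,572.10 thousand (anyone who worked, including part-time for economic reasons, counts as employed).
Unemployed = 17.15 + 166.82 = 183.97 thousand (jobless and actively searching, or on temporary layoff).
Labor force = 1,572.10 + 183.97 = 1,756.07 thousand.
Not in labor force = 156.27 + 586.45 + 259.35 + 252.70 = 1,254.77 thousand (those not working and not actively searching are outside the labor force).
Civilian working-age population = 1,756.07 + 1,254.77 = 3,010.84 thousand.
Unemployment rate = 183.97 / 1,756.07 = 10.48%.
Labor force participation rate = 1,756.07 / 3,010.84 = 58.32%.

Unemployment rate ≈ 10.48%; labor force participation rate ≈ 58.32%.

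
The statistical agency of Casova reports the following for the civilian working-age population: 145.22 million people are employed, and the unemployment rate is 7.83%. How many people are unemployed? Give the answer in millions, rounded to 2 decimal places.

About 12.34 million are unemployed.

Let U be the number unemployed. The labor force is E + U, and U/(E+U) = 0.0783.
So U = 0.0783 × 145.22 / (1 − 0.0783) = 11.3707 / 0.9217 ≈ 12.34 million.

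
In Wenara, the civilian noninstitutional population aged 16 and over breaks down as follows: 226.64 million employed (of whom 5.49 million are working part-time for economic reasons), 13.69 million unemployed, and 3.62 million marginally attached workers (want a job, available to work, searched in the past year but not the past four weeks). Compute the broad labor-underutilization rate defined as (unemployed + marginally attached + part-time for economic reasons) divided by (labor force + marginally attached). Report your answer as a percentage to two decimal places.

Labor force = 226.64 + 13.69 = 240.33 million.
Numerator = 13.69 + 3.62 + 5.49 = 22.80 million.
Denominator = 240.33 + 3.62 = 243.95 million.
Broad rate = 22.80 / 243.95 = 9.35%.

Broad underutilization rate ≈ 9.35%.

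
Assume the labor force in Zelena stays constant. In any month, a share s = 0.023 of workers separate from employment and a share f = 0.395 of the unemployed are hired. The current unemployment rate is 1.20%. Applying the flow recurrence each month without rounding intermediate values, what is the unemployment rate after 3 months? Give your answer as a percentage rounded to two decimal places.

Unemployment rate after three months ≈ 4.65%.

With a fixed labor force, u_{t+1} = u_t + s·(1−u_t) − f·u_t = u_t·(1−s−f) + s.
Here 1−s−f = 0.582 and s = 0.023.
u_1 = 0.012000 × 0.582 + 0.023 = 0.029984.
u_2 = 0.029984 × 0.582 + 0.023 = 0.040451.
u_3 = 0.040451 × 0.582 + 0.023 = 0.046542.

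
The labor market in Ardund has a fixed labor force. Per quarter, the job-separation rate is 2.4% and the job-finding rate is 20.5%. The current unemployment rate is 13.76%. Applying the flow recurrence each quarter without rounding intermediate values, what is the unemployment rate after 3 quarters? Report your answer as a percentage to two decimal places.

Unemployment rate after three quarters ≈ 11.98%.

With a fixed labor force, u_{t+1} = u_t + s·(1−u_t) − f·u_t = u_t·(1−s−f) + s.
Here 1−s−f = 0.771 and s = 0.024.
u_1 = 0.137600 × 0.771 + 0.024 = 0.130090.
u_2 = 0.130090 × 0.771 + 0.024 = 0.124299.
u_3 = 0.124299 × 0.771 + 0.024 = 0.119835.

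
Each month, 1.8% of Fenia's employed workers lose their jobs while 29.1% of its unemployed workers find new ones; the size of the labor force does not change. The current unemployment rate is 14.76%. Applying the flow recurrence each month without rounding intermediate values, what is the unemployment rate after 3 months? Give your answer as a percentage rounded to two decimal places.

Unemployment rate after three months ≈ 8.77%.

With a fixed labor force, u_{t+1} = u_t + s·(1−u_t) − f·u_t = u_t·(1−s−f) + s.
Here 1−s−f = 0.691 and s = 0.018.
u_1 = 0.147600 × 0.691 + 0.018 = 0.119992.
u_2 = 0.119992 × 0.691 + 0.018 = 0.100914.
u_3 = 0.100914 × 0.691 + 0.018 = 0.087732.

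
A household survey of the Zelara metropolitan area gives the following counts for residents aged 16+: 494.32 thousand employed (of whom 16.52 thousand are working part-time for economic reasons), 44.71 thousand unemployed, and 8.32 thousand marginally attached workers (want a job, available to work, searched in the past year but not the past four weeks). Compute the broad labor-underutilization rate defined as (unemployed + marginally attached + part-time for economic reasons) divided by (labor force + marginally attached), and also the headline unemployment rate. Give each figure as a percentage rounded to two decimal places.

Broad underutilization rate ≈ 12.71%; headline unemployment rate ≈ 8.29%.

Labor force = 494.32 + 44.71 = 539.03 thousand.
Numerator = 44.71 + 8.32 + 16.52 = 69.55 thousand.
Denominator = 539.03 + 8.32 = 547.35 thousand.
Broad rate = 69.55 / 547.35 = 12.71%.
Headline unemployment rate = 44.71 / 539.03 = 8.29%.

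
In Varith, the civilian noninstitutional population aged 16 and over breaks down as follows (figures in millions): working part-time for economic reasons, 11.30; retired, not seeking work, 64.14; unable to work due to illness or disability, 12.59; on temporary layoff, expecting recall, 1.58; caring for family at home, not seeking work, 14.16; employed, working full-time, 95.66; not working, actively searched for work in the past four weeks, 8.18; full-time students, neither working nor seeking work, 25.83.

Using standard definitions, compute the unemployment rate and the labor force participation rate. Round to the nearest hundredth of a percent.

Unemployment rate ≈ 8.36%; labor force participation rate ≈ 50.00%.

Employed = 11.30 + 95.66 = 106.96 million (anyone who worked, including part-time for economic reasons, counts as employed).
Unemployed = 1.58 + 8.18 = 9.76 million (jobless and actively searching, or on temporary layoff).
Labor force = 106.96 + 9.76 = 116.72 million.
Not in labor force = 64.14 + 12.59 + 14.16 + 25.83 = 116.72 million (those not working and not actively searching are outside the labor force).
Civilian working-age population = 116.72 + 116.72 = 233.44 million.
Unemployment rate = 9.76 / 116.72 = 8.36%.
Labor force participation rate = 116.72 / 233.44 = 50.00%.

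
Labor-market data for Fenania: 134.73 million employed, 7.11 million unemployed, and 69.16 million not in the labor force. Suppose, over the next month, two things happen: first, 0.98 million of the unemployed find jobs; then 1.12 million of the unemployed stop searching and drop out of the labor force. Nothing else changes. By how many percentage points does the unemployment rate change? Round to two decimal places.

Initially, labor force = 134.73 + 7.11 = 141.84 million, so u = 7.11/141.84 = 5.01%.
After the first change, unemployed falls and employed rises by 0.98; labor force unchanged → E = 135.71, U = 6.13, labor force = 141.84 million.
After the second change, unemployed and labor force both fall by 1.12 → E = 135.71, U = 5.01, labor force = 140.72 million.
New unemployment rate = 5.01 / 140.72 = 3.56%.
Change = 3.56% − 5.01% = −1.45 percentage points.

The unemployment rate changes by −1.45 percentage points.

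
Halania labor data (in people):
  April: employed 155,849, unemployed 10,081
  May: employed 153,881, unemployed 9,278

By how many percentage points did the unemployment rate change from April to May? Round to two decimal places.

The unemployment rate changed by −0.39 percentage points.

April: labor force = 155,849 + 10,081 = 165,930; u = 10,081/165,930 = 6.08%.
May: labor force = 153,881 + 9,278 = 163,159; u = 9,278/163,159 = 5.69%.
Change = 5.69% − 6.08% = −0.39 pp.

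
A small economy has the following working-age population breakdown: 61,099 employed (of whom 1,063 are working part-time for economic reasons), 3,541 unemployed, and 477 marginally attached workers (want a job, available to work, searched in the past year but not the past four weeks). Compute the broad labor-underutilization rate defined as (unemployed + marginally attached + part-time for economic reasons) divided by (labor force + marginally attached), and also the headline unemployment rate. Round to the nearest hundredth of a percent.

Broad underutilization rate ≈ 7.80%; headline unemployment rate ≈ 5.48%.

Labor force = 61,099 + 3,541 = 64,640.
Numerator = 3,541 + 477 + 1,063 = 5,081.
Denominator = 64,640 + 477 = 65,117.
Broad rate = 5,081 / 65,117 = 7.80%.
Headline unemployment rate = 3,541 / 64,640 = 5.48%.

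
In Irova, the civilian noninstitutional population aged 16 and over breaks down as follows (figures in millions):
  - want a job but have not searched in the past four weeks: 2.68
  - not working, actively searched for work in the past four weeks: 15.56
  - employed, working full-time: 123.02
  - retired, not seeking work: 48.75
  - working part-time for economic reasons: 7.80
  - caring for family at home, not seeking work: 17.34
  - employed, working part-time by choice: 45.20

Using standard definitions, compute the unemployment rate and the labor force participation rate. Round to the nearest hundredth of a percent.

Unemployment rate ≈ 8.12%; labor force participation rate ≈ 73.59%.

Employed = 123.02 + 7.80 + 45.20 = 176.02 million (anyone who worked, including part-time for economic reasons, counts as employed).
Unemployed = 15.56 million.
Labor force = 176.02 + 15.56 = 191.58 million.
Not in labor force = 2.68 + 48.75 + 17.34 = 68.77 million (those not working and not actively searching are outside the labor force — including those who want a job but have given up searching).
Civilian working-age population = 191.58 + 68.77 = 260.35 million.
Unemployment rate = 15.56 / 191.58 = 8.12%.
Labor force participation rate = 191.58 / 260.35 = 73.59%.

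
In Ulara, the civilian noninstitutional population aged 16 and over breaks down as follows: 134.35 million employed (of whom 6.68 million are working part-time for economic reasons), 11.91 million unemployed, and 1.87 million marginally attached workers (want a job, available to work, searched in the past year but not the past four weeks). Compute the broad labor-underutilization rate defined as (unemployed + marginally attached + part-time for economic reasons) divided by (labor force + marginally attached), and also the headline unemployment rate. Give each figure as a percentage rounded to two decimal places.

Labor force = 134.35 + 11.91 = 146.26 million.
Numerator = 11.91 + 1.87 + 6.68 = 20.46 million.
Denominator = 146.26 + 1.87 = 148.13 million.
Broad rate = 20.46 / 148.13 = 13.81%.
Headline unemployment rate = 11.91 / 146.26 = 8.14%.

Broad underutilization rate ≈ 13.81%; headline unemployment rate ≈ 8.14%.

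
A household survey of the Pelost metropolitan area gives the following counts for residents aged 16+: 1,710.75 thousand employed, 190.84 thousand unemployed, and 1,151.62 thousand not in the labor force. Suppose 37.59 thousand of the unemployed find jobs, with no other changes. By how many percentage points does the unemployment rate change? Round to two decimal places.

Initially, labor force = 1,710.75 + 190.84 = 1,901.59 thousand, so u = 190.84/1,901.59 = 10.04%.
After the change, unemployed falls and employed rises by 37.59; labor force unchanged → E = 1,748.34, U = 153.25, labor force = 1,901.59 thousand.
New unemployment rate = 153.25 / 1,901.59 = 8.06%.
Change = 8.06% − 10.04% = −1.98 percentage points.

The unemployment rate changes by −1.98 percentage points.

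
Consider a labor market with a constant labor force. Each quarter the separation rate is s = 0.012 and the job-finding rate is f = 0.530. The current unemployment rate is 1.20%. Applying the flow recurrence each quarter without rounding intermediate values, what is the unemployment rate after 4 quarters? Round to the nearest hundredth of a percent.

With a fixed labor force, u_{t+1} = u_t + s·(1−u_t) − f·u_t = u_t·(1−s−f) + s.
Here 1−s−f = 0.458 and s = 0.012.
u_1 = 0.012000 × 0.458 + 0.012 = 0.017496.
u_2 = 0.017496 × 0.458 + 0.012 = 0.020013.
u_3 = 0.020013 × 0.458 + 0.012 = 0.021166.
u_4 = 0.021166 × 0.458 + 0.012 = 0.021694.

Unemployment rate after four quarters ≈ 2.17%.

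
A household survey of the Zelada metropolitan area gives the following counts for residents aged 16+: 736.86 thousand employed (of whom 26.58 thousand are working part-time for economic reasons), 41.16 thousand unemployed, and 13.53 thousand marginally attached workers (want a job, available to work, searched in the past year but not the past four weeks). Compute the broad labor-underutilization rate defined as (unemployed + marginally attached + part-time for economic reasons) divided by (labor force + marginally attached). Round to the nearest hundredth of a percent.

Broad underutilization rate ≈ 10.27%.

Labor force = 736.86 + 41.16 = 778.02 thousand.
Numerator = 41.16 + 13.53 + 26.58 = 81.27 thousand.
Denominator = 778.02 + 13.53 = 791.55 thousand.
Broad rate = 81.27 / 791.55 = 10.27%.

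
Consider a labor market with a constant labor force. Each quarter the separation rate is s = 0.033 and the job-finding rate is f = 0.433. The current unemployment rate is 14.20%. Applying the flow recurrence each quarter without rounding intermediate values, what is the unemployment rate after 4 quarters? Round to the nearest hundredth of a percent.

With a fixed labor force, u_{t+1} = u_t + s·(1−u_t) − f·u_t = u_t·(1−s−f) + s.
Here 1−s−f = 0.534 and s = 0.033.
u_1 = 0.142000 × 0.534 + 0.033 = 0.108828.
u_2 = 0.108828 × 0.534 + 0.033 = 0.091114.
u_3 = 0.091114 × 0.534 + 0.033 = 0.081655.
u_4 = 0.081655 × 0.534 + 0.033 = 0.076604.

Unemployment rate after four quarters ≈ 7.66%.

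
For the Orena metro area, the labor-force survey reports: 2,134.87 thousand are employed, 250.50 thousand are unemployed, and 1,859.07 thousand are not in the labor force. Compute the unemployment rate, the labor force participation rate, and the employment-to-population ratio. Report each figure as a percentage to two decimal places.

Labor force = employed + unemployed = 2,134.87 + 250.50 = 2,385.37 thousand.
Working-age population = 2,385.37 + 1,859.07 = 4,244.44 thousand.
Unemployment rate = 250.50 / 2,385.37 = 10.50%.
Labor force participation rate = 2,385.37 / 4,244.44 = 56.20%.
Employment-population ratio = 2,134.87 / 4,244.44 = 50.30%.

Unemployment rate ≈ 10.50%; labor force participation rate ≈ 56.20%; employment-population ratio ≈ 50.30%.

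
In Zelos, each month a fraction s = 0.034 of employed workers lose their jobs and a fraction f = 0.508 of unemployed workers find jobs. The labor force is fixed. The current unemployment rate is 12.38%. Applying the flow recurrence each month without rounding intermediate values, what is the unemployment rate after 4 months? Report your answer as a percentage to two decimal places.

Unemployment rate after four months ≈ 6.54%.

With a fixed labor force, u_{t+1} = u_t + s·(1−u_t) − f·u_t = u_t·(1−s−f) + s.
Here 1−s−f = 0.458 and s = 0.034.
u_1 = 0.123800 × 0.458 + 0.034 = 0.090700.
u_2 = 0.090700 × 0.458 + 0.034 = 0.075541.
u_3 = 0.075541 × 0.458 + 0.034 = 0.068598.
u_4 = 0.068598 × 0.458 + 0.034 = 0.065418.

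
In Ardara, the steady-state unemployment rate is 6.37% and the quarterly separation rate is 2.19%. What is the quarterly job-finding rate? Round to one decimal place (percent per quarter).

Job-finding rate ≈ 32.2% per quarter.

From u* = s/(s+f): f = s·(1−u)/u.
f = 2.19 × (1 − 0.0637) / 0.0637 = 2.0505 / 0.0637 ≈ 32.2% per quarter.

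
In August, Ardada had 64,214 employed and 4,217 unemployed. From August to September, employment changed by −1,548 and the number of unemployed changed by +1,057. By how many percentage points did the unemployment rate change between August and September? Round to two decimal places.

The unemployment rate changed by +1.60 percentage points.

August: labor force = 64,214 + 4,217 = 68,431; u = 4,217/68,431 = 6.16%.
September: labor force = 62,666 + 5,274 = 67,940; u = 5,274/67,940 = 7.76%.
Change = 7.76% − 6.16% = +1.60 pp.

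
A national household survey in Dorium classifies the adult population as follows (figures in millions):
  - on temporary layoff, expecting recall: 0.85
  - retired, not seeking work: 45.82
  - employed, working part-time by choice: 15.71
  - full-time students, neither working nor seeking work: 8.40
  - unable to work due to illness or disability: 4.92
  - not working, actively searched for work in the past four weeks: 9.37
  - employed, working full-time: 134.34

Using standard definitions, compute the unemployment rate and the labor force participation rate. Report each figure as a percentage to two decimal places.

Unemployment rate ≈ 6.38%; labor force participation rate ≈ 73.05%.

Employed = 15.71 + 134.34 = 150.05 million.
Unemployed = 0.85 + 9.37 = 10.22 million (jobless and actively searching, or on temporary layoff).
Labor force = 150.05 + 10.22 = 160.27 million.
Not in labor force = 45.82 + 8.40 + 4.92 = 59.14 million (those not working and not actively searching are outside the labor force).
Civilian working-age population = 160.27 + 59.14 = 219.41 million.
Unemployment rate = 10.22 / 160.27 = 6.38%.
Labor force participation rate = 160.27 / 219.41 = 73.05%.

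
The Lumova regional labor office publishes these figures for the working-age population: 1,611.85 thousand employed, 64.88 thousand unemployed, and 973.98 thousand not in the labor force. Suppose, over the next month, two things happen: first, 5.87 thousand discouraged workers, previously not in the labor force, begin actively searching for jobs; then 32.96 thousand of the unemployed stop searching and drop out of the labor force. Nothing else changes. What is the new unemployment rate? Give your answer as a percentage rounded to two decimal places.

New unemployment rate ≈ 2.29%.

Initially, labor force = 1,611.85 + 64.88 = 1,676.73 thousand, so u = 64.88/1,676.73 = 3.87%.
After the first change, unemployed and labor force both rise by 5.87 → E = 1,611.85, U = 70.75, labor force = 1,682.60 thousand.
After the second change, unemployed and labor force both fall by 32.96 → E = 1,611.85, U = 37.79, labor force = 1,649.64 thousand.
New unemployment rate = 37.79 / 1,649.64 = 2.29%.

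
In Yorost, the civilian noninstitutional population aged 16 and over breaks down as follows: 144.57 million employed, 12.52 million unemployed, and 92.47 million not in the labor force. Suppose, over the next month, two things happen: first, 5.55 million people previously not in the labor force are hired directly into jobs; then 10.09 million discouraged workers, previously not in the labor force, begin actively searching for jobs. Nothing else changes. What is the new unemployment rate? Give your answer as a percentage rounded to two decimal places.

New unemployment rate ≈ 13.09%.

Initially, labor force = 144.57 + 12.52 = 157.09 million, so u = 12.52/157.09 = 7.97%.
After the first change, employed and labor force both rise by 5.55; unemployed unchanged → E = 150.12, U = 12.52, labor force = 162.64 million.
After the second change, unemployed and labor force both rise by 10.09 → E = 150.12, U = 22.61, labor force = 172.73 million.
New unemployment rate = 22.61 / 172.73 = 13.09%.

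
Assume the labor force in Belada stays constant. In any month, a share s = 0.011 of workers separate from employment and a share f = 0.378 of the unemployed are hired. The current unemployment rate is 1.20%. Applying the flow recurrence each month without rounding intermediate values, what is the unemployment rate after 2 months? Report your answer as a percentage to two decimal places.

Unemployment rate after two months ≈ 2.22%.

With a fixed labor force, u_{t+1} = u_t + s·(1−u_t) − f·u_t = u_t·(1−s−f) + s.
Here 1−s−f = 0.611 and s = 0.011.
u_1 = 0.012000 × 0.611 + 0.011 = 0.018332.
u_2 = 0.018332 × 0.611 + 0.011 = 0.022201.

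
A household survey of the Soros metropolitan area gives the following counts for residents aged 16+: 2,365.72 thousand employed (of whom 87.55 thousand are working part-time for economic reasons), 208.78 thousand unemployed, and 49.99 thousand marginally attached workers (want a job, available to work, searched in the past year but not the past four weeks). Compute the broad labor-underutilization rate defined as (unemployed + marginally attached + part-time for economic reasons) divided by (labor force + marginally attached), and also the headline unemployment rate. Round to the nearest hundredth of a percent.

Broad underutilization rate ≈ 13.20%; headline unemployment rate ≈ 8.11%.

Labor force = 2,365.72 + 208.78 = 2,574.50 thousand.
Numerator = 208.78 + 49.99 + 87.55 = 346.32 thousand.
Denominator = 2,574.50 + 49.99 = 2,624.49 thousand.
Broad rate = 346.32 / 2,624.49 = 13.20%.
Headline unemployment rate = 208.78 / 2,574.50 = 8.11%.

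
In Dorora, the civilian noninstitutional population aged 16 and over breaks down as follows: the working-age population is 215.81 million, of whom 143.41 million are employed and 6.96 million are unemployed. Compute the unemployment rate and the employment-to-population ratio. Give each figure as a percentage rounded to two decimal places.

Labor force = employed + unemployed = 143.41 + 6.96 = 150.37 million.
Unemployment rate = 6.96 / 150.37 = 4.63%.
Employment-population ratio = 143.41 / 215.81 = 66.45%.

Unemployment rate ≈ 4.63%; employment-population ratio ≈ 66.45%.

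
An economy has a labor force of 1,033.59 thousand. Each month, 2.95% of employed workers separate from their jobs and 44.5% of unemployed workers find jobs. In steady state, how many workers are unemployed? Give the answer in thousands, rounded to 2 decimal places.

About 64.26 thousand are unemployed in steady state.

Steady-state unemployment rate u* = s/(s+f) = 2.95/(2.95+44.5) = 0.062171.
Unemployed = u* × labor force = 0.062171 × 1,033.59 ≈ 64.26 thousand.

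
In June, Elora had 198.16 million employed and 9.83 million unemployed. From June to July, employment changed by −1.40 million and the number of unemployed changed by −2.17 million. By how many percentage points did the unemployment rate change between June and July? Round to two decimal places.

The unemployment rate changed by −0.98 percentage points.

June: labor force = 198.16 + 9.83 = 207.99; u = 9.83/207.99 = 4.73%.
July: labor force = 196.76 + 7.66 = 204.42; u = 7.66/204.42 = 3.75%.
Change = 3.75% − 4.73% = −0.98 pp.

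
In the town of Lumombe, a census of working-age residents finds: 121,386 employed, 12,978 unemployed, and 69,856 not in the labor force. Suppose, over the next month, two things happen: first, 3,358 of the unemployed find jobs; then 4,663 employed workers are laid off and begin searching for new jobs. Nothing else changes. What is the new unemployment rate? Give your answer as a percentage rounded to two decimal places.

Initially, labor force = 121,386 + 12,978 = 134,364, so u = 12,978/134,364 = 9.66%.
After the first change, unemployed falls and employed rises by 3,358; labor force unchanged → E = 124,744, U = 9,620, labor force = 134,364.
After the second change, employed falls and unemployed rises by 4,663; labor force unchanged → E = 120,081, U = 14,283, labor force = 134,364.
New unemployment rate = 14,283 / 134,364 = 10.63%.

New unemployment rate ≈ 10.63%.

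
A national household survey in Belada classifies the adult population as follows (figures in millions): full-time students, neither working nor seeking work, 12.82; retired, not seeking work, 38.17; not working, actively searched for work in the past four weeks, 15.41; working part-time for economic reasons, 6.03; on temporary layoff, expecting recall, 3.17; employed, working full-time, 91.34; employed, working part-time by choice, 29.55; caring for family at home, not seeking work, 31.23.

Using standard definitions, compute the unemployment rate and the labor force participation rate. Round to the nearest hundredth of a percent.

Unemployment rate ≈ 12.77%; labor force participation rate ≈ 63.89%.

Employed = 6.03 + 91.34 + 29.55 = 126.92 million (anyone who worked, including part-time for economic reasons, counts as employed).
Unemployed = 15.41 + 3.17 = 18.58 million (jobless and actively searching, or on temporary layoff).
Labor force = 126.92 + 18.58 = 145.50 million.
Not in labor force = 12.82 + 38.17 + 31.23 = 82.22 million (those not working and not actively searching are outside the labor force).
Civilian working-age population = 145.50 + 82.22 = 227.72 million.
Unemployment rate = 18.58 / 145.50 = 12.77%.
Labor force participation rate = 145.50 / 227.72 = 63.89%.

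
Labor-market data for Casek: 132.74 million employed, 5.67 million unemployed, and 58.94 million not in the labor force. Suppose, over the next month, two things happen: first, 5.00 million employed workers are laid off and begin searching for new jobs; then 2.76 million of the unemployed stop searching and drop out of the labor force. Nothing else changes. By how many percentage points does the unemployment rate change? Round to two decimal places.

Initially, labor force = 132.74 + 5.67 = 138.41 million, so u = 5.67/138.41 = 4.10%.
After the first change, employed falls and unemployed rises by 5.00; labor force unchanged → E = 127.74, U = 10.67, labor force = 138.41 million.
After the second change, unemployed and labor force both fall by 2.76 → E = 127.74, U = 7.91, labor force = 135.65 million.
New unemployment rate = 7.91 / 135.65 = 5.83%.
Change = 5.83% − 4.10% = +1.73 percentage points.

The unemployment rate changes by +1.73 percentage points.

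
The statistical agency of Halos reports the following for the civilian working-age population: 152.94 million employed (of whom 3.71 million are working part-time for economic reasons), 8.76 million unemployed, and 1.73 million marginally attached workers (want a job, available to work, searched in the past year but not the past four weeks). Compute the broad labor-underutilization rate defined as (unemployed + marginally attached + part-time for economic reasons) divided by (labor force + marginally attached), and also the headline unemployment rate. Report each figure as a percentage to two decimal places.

Broad underutilization rate ≈ 8.69%; headline unemployment rate ≈ 5.42%.

Labor force = 152.94 + 8.76 = 161.70 million.
Numerator = 8.76 + 1.73 + 3.71 = 14.20 million.
Denominator = 161.70 + 1.73 = 163.43 million.
Broad rate = 14.20 / 163.43 = 8.69%.
Headline unemployment rate = 8.76 / 161.70 = 5.42%.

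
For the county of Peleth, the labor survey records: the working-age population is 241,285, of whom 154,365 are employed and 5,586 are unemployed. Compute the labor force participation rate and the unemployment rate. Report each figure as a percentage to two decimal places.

Labor force participation rate ≈ 66.29%; unemployment rate ≈ 3.49%.

Labor force = employed + unemployed = 154,365 + 5,586 = 159,951.
Unemployment rate = 5,586 / 159,951 = 3.49%.
Labor force participation rate = 159,951 / 241,285 = 66.29%.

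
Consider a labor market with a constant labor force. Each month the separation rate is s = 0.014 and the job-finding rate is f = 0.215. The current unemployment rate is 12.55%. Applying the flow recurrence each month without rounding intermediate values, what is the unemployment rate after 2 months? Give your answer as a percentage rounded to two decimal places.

Unemployment rate after two months ≈ 9.94%.

With a fixed labor force, u_{t+1} = u_t + s·(1−u_t) − f·u_t = u_t·(1−s−f) + s.
Here 1−s−f = 0.771 and s = 0.014.
u_1 = 0.125500 × 0.771 + 0.014 = 0.110760.
u_2 = 0.110760 × 0.771 + 0.014 = 0.099396.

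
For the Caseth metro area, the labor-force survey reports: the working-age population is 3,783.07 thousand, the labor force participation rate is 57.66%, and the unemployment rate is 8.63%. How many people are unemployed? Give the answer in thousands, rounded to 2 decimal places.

About 188.25 thousand are unemployed.

Labor force = 0.5766 × 3,783.07 = 2,181.32 thousand.
Unemployed = 0.0863 × 2,181.32 ≈ 188.25 thousand.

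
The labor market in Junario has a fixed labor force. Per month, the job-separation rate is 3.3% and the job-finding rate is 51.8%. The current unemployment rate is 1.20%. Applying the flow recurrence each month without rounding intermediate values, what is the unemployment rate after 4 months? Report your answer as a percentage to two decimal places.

Unemployment rate after four months ≈ 5.79%.

With a fixed labor force, u_{t+1} = u_t + s·(1−u_t) − f·u_t = u_t·(1−s−f) + s.
Here 1−s−f = 0.449 and s = 0.033.
u_1 = 0.012000 × 0.449 + 0.033 = 0.038388.
u_2 = 0.038388 × 0.449 + 0.033 = 0.050236.
u_3 = 0.050236 × 0.449 + 0.033 = 0.055556.
u_4 = 0.055556 × 0.449 + 0.033 = 0.057945.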